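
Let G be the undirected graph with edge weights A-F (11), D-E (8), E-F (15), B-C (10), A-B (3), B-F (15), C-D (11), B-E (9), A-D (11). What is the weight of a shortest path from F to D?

Some routes from F to D:
F - A - D: 11 + 11 = 22
F - E - D: 15 + 8 = 23
F - B - A - D: 15 + 3 + 11 = 29
The minimum is 22.

22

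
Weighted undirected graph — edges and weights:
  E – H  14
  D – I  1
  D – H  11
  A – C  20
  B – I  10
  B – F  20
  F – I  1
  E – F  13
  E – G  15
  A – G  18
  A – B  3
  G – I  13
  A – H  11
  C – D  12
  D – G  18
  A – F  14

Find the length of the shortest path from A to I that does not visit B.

15

Comparing a few candidate routes:
A - H - D - I: 11 + 11 + 1 = 23
A - C - D - I: 20 + 12 + 1 = 33
A - G - I: 18 + 13 = 31
A - F - I: 14 + 1 = 15
Shortest: 15.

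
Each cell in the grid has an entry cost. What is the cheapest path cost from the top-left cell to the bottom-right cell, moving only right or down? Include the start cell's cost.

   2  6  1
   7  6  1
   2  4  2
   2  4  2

One optimal route is r0c0→r0c1→r0c2→r1c2→r2c2→r3c2.
Its cost is 2 + 6 + 1 + 1 + 2 + 2 = 14.

14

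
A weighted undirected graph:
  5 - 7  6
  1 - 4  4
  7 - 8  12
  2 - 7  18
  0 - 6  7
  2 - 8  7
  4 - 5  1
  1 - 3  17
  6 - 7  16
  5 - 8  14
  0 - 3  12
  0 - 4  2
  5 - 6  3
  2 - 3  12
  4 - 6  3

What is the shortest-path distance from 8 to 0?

17

Some routes from 8 to 0:
8 → 5 → 6 → 4 → 0: 14 + 3 + 3 + 2 = 22
8 → 7 → 5 → 4 → 0: 12 + 6 + 1 + 2 = 21
8 → 5 → 4 → 0: 14 + 1 + 2 = 17
The minimum is 17.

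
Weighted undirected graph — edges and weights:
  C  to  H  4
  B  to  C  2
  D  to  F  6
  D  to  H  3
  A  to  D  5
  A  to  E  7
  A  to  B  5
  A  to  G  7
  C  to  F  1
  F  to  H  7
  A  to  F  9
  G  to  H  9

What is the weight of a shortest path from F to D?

6

Checking several routes:
F -> C -> H -> D: 1 + 4 + 3 = 8
F -> D: 6
F -> H -> D: 7 + 3 = 10
F -> C -> B -> A -> D: 1 + 2 + 5 + 5 = 13
Best route has total 6.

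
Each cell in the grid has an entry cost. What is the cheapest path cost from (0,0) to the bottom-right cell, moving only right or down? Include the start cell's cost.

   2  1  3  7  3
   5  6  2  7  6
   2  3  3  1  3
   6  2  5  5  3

18

One optimal route is r0c0 → r0c1 → r0c2 → r1c2 → r2c2 → r2c3 → r2c4 → r3c4.
Its cost is 2 + 1 + 3 + 2 + 3 + 1 + 3 + 3 = 18.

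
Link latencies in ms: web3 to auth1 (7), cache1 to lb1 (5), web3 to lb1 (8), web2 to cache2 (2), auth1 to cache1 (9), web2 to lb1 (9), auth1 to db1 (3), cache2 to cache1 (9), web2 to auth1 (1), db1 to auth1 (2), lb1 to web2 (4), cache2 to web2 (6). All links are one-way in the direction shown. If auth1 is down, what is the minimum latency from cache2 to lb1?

Candidate routes:
cache2 → web2 → lb1: 6 + 9 = 15
cache2 → cache1 → lb1: 9 + 5 = 14
Shortest: 14 ms.

14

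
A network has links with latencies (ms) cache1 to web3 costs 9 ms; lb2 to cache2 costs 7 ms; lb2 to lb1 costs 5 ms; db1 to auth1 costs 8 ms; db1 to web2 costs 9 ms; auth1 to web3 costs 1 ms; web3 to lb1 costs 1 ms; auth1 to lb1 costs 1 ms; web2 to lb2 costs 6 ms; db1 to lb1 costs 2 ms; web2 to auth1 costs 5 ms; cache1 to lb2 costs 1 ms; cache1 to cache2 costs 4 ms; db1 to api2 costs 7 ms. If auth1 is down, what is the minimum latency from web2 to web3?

12

Some routes from web2 to web3 avoiding auth1:
web2 -> lb2 -> cache1 -> web3: 6 + 1 + 9 = 16
web2 -> lb2 -> lb1 -> web3: 6 + 5 + 1 = 12
web2 -> db1 -> lb1 -> web3: 9 + 2 + 1 = 12
The minimum is 12 ms.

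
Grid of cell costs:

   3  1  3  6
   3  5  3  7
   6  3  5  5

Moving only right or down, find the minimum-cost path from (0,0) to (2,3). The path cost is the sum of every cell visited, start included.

One optimal route is (0,0) (0,1) (0,2) (1,2) (2,2) (2,3).
Its cost is 3 + 1 + 3 + 3 + 5 + 5 = 20.

20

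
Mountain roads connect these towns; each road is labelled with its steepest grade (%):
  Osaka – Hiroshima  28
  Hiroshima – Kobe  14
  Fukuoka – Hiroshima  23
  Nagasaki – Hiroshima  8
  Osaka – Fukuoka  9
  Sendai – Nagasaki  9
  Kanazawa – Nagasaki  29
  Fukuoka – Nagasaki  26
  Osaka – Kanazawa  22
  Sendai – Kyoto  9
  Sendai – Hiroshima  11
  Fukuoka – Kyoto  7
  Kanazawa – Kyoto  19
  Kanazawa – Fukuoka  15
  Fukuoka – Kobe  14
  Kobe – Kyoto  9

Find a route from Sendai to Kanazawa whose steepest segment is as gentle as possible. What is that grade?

15

Checking several routes:
Sendai - Hiroshima - Kobe - Kyoto - Fukuoka - Kanazawa: max(11, 14, 9, 7, 15) = 15
Sendai - Nagasaki - Hiroshima - Kobe - Kyoto - Fukuoka - Kanazawa: max(9, 8, 14, 9, 7, 15) = 15
Sendai - Nagasaki - Hiroshima - Kobe - Fukuoka - Kanazawa: max(9, 8, 14, 14, 15) = 15
The minimum achievable maximum is 15%.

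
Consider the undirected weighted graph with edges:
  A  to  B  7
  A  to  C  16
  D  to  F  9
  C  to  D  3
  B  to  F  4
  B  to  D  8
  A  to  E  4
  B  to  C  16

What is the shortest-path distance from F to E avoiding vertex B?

Routes from F to E avoiding B:
F→D→C→A→E: 9 + 3 + 16 + 4 = 32
Best route has total 32.

32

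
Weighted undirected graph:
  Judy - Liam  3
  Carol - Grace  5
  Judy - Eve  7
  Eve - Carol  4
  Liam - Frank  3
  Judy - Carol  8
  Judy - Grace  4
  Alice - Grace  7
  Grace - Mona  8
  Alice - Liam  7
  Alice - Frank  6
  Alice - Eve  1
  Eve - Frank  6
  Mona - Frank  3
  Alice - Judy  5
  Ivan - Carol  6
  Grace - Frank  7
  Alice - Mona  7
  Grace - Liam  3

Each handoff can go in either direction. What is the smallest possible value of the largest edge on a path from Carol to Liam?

Checking several routes:
Carol→Grace→Liam: max(5, 3) = 5
Carol→Eve→Alice→Judy→Grace→Liam: max(4, 1, 5, 4, 3) = 5
Carol→Grace→Judy→Liam: max(5, 4, 3) = 5
Carol→Eve→Alice→Judy→Liam: max(4, 1, 5, 3) = 5
Carol→Eve→Alice→Frank→Liam: max(4, 1, 6, 3) = 6
Best route has worst link 5.

5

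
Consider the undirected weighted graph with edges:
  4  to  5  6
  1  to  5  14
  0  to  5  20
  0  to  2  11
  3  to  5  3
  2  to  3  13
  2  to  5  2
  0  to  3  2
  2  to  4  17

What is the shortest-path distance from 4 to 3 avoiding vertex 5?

30

Candidate routes:
4-2-3: 17 + 13 = 30
4-2-0-3: 17 + 11 + 2 = 30
Shortest: 30.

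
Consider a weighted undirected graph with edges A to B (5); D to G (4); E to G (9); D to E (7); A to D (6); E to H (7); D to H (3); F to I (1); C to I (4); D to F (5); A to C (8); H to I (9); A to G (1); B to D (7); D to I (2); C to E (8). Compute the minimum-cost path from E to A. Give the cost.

Checking several routes:
E - D - G - A: 7 + 4 + 1 = 12
E - G - A: 9 + 1 = 10
E - H - D - G - A: 7 + 3 + 4 + 1 = 15
E - D - A: 7 + 6 = 13
Best route has total 10.

10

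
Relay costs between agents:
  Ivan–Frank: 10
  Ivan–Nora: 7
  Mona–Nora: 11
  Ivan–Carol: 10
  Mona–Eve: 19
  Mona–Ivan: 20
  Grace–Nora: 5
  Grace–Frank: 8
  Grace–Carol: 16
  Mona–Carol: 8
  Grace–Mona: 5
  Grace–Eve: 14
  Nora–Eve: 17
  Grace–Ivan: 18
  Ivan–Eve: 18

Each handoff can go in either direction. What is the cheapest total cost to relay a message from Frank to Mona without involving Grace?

Comparing a few candidate routes:
Frank → Ivan → Eve → Mona: 10 + 18 + 19 = 47
Frank → Ivan → Mona: 10 + 20 = 30
Frank → Ivan → Carol → Mona: 10 + 10 + 8 = 28
Frank → Ivan → Nora → Eve → Mona: 10 + 7 + 17 + 19 = 53
Frank → Ivan → Nora → Mona: 10 + 7 + 11 = 28
The minimum is 28.

28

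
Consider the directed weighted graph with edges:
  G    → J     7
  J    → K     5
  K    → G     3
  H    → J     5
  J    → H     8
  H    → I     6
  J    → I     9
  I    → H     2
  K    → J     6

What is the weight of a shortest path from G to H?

Paths from G to H:
G-J-I-H: 7 + 9 + 2 = 18
G-J-H: 7 + 8 = 15
Shortest: 15.

15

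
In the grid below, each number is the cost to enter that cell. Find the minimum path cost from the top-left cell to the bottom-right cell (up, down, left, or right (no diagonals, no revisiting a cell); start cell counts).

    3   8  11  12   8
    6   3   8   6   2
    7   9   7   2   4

Path [0,0] -> [1,0] -> [1,1] -> [1,2] -> [1,3] -> [1,4] -> [2,4]: 3 + 6 + 3 + 8 + 6 + 2 + 4 = 32.

32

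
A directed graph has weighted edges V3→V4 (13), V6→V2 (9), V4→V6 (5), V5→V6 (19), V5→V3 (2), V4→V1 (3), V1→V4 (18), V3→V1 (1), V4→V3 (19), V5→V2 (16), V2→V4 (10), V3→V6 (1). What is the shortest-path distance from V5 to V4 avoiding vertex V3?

26

Paths from V5 to V4 avoiding V3:
V5 → V2 → V4: 16 + 10 = 26
V5 → V6 → V2 → V4: 19 + 9 + 10 = 38
Shortest: 26.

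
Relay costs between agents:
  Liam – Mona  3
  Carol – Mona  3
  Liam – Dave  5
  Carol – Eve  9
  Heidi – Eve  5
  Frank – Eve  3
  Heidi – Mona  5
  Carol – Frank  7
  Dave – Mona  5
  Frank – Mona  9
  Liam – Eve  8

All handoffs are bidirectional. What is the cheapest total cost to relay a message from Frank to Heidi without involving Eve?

14

Routes from Frank to Heidi avoiding Eve:
Frank → Carol → Mona → Heidi: 7 + 3 + 5 = 15
Frank → Mona → Heidi: 9 + 5 = 14
Shortest: 14.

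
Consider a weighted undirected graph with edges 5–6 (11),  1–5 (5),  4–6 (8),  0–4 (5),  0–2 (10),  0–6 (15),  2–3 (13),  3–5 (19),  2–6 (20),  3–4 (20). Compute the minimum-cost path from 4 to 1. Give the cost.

24

A few of the 4→1 routes:
4 -> 6 -> 5 -> 1: 8 + 11 + 5 = 24
4 -> 0 -> 6 -> 5 -> 1: 5 + 15 + 11 + 5 = 36
4 -> 3 -> 5 -> 1: 20 + 19 + 5 = 44
Best route has total 24.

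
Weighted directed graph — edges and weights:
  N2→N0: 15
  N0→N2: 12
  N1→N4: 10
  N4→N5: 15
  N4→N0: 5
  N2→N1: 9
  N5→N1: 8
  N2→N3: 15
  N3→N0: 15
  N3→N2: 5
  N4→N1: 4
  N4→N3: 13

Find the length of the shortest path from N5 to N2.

35

Candidate routes:
N5 - N1 - N4 - N3 - N0 - N2: 8 + 10 + 13 + 15 + 12 = 58
N5 - N1 - N4 - N3 - N2: 8 + 10 + 13 + 5 = 36
N5 - N1 - N4 - N0 - N2: 8 + 10 + 5 + 12 = 35
Best route has total 35.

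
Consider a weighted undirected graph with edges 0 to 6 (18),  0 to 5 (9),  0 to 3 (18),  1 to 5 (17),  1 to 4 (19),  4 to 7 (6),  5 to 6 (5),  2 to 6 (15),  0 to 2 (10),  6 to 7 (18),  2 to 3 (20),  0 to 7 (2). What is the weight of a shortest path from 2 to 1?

36

A few of the 2→1 routes:
2 → 0 → 7 → 4 → 1: 10 + 2 + 6 + 19 = 37
2 → 0 → 7 → 6 → 5 → 1: 10 + 2 + 18 + 5 + 17 = 52
2 → 0 → 6 → 5 → 1: 10 + 18 + 5 + 17 = 50
2 → 0 → 5 → 1: 10 + 9 + 17 = 36
2 → 6 → 5 → 1: 15 + 5 + 17 = 37
Shortest: 36.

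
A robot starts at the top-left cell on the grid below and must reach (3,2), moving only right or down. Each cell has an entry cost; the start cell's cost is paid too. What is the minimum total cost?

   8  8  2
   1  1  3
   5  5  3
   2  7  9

25

Cheapest: r0c0 r1c0 r1c1 r1c2 r2c2 r3c2
  8 + 1 + 1 + 3 + 3 + 9 = 25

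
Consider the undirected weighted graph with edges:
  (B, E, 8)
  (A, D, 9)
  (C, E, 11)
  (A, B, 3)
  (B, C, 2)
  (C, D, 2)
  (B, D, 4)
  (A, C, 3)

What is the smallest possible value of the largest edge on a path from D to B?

Checking several routes:
D - C - B: max(2, 2) = 2
D - B: max(4) = 4
D - C - A - B: max(2, 3, 3) = 3
Smallest bottleneck: 2.

2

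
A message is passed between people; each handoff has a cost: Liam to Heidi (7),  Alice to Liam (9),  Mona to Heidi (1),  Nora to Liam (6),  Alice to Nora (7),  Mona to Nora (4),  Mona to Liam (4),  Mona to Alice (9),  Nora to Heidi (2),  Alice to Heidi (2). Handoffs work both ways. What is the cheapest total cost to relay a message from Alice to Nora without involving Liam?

Routes from Alice to Nora avoiding Liam:
Alice → Mona → Heidi → Nora: 9 + 1 + 2 = 12
Alice → Mona → Nora: 9 + 4 = 13
Alice → Heidi → Mona → Nora: 2 + 1 + 4 = 7
Alice → Nora: 7
Alice → Heidi → Nora: 2 + 2 = 4
Best route has total 4.

4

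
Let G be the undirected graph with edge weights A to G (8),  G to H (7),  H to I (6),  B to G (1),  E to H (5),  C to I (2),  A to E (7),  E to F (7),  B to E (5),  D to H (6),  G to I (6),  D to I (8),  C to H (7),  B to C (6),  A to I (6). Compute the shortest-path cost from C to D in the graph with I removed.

Routes from C to D avoiding I:
C -> B -> E -> H -> D: 6 + 5 + 5 + 6 = 22
C -> B -> G -> A -> E -> H -> D: 6 + 1 + 8 + 7 + 5 + 6 = 33
C -> H -> D: 7 + 6 = 13
C -> B -> G -> H -> D: 6 + 1 + 7 + 6 = 20
C -> B -> E -> A -> G -> H -> D: 6 + 5 + 7 + 8 + 7 + 6 = 39
Best route has total 13.

13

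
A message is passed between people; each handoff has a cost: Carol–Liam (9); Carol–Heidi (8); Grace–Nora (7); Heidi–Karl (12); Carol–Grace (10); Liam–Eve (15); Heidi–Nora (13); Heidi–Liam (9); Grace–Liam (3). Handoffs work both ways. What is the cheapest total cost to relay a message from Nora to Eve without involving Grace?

37

Routes from Nora to Eve avoiding Grace:
Nora - Heidi - Liam - Eve: 13 + 9 + 15 = 37
Nora - Heidi - Carol - Liam - Eve: 13 + 8 + 9 + 15 = 45
The minimum is 37.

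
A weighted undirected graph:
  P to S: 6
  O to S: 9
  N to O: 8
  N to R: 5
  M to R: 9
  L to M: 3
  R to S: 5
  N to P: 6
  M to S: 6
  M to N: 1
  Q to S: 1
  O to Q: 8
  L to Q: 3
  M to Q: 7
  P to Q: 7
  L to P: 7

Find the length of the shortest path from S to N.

Comparing a few candidate routes:
S→Q→M→N: 1 + 7 + 1 = 9
S→M→N: 6 + 1 = 7
S→Q→L→M→N: 1 + 3 + 3 + 1 = 8
Best route has total 7.

7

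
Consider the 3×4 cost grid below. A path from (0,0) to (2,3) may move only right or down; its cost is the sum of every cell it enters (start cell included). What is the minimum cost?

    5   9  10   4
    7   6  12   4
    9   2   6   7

Path (0,0) → (1,0) → (1,1) → (2,1) → (2,2) → (2,3): 5 + 7 + 6 + 2 + 6 + 7 = 33.

33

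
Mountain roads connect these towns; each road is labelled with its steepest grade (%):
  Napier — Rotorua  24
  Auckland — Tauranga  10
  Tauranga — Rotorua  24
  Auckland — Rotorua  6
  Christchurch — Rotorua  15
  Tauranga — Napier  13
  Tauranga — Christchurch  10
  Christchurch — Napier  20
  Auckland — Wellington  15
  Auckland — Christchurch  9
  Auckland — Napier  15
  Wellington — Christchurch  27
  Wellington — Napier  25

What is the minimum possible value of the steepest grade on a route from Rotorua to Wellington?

15

Checking several routes:
Rotorua → Christchurch → Napier → Tauranga → Auckland → Wellington: max(15, 20, 13, 10, 15) = 20
Rotorua → Auckland → Wellington: max(6, 15) = 15
Rotorua → Christchurch → Auckland → Wellington: max(15, 9, 15) = 15
Rotorua → Christchurch → Napier → Auckland → Wellington: max(15, 20, 15, 15) = 20
Rotorua → Christchurch → Tauranga → Auckland → Wellington: max(15, 10, 10, 15) = 15
Rotorua → Christchurch → Tauranga → Napier → Auckland → Wellington: max(15, 10, 13, 15, 15) = 15
The minimum achievable maximum is 15%.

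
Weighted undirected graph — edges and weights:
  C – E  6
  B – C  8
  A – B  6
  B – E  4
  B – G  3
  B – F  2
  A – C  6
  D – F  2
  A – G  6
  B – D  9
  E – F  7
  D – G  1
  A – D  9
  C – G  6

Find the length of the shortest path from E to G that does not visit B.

10

Comparing a few candidate routes:
E-F-D-G: 7 + 2 + 1 = 10
E-C-A-G: 6 + 6 + 6 = 18
E-C-A-D-G: 6 + 6 + 9 + 1 = 22
E-C-G: 6 + 6 = 12
E-F-D-A-G: 7 + 2 + 9 + 6 = 24
Best route has total 10.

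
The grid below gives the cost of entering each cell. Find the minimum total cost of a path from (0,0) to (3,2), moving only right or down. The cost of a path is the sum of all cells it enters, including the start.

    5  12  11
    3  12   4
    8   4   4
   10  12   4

28

Path (0,0) (1,0) (2,0) (2,1) (2,2) (3,2): 5 + 3 + 8 + 4 + 4 + 4 = 28.
For comparison, the top-then-right route costs 40.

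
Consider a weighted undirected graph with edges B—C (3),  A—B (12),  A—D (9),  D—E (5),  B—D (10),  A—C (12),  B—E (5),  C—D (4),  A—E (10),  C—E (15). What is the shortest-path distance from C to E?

Some routes from C to E:
C-D-B-E: 4 + 10 + 5 = 19
C-B-D-E: 3 + 10 + 5 = 18
C-A-E: 12 + 10 = 22
C-B-E: 3 + 5 = 8
C-D-E: 4 + 5 = 9
C-E: 15
Shortest: 8.

8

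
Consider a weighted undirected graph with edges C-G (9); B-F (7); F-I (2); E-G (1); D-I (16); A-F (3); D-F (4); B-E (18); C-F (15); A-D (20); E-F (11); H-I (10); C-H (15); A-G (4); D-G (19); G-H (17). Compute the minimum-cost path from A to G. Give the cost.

Checking several routes:
A -> F -> D -> G: 3 + 4 + 19 = 26
A -> G: 4
A -> F -> E -> G: 3 + 11 + 1 = 15
A -> F -> B -> E -> G: 3 + 7 + 18 + 1 = 29
A -> F -> C -> G: 3 + 15 + 9 = 27
The minimum is 4.

4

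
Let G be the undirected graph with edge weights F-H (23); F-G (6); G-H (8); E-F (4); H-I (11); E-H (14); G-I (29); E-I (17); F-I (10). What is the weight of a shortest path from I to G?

A few of the I→G routes:
I-G: 29
I-H-E-F-G: 11 + 14 + 4 + 6 = 35
I-F-G: 10 + 6 = 16
I-F-E-H-G: 10 + 4 + 14 + 8 = 36
I-H-G: 11 + 8 = 19
I-E-F-G: 17 + 4 + 6 = 27
The minimum is 16.

16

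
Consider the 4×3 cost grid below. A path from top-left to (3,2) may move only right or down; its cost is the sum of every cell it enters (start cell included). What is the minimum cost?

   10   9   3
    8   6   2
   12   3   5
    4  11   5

34

Take [0,0] -> [0,1] -> [0,2] -> [1,2] -> [2,2] -> [3,2] for a total of 10 + 9 + 3 + 2 + 5 + 5 = 34.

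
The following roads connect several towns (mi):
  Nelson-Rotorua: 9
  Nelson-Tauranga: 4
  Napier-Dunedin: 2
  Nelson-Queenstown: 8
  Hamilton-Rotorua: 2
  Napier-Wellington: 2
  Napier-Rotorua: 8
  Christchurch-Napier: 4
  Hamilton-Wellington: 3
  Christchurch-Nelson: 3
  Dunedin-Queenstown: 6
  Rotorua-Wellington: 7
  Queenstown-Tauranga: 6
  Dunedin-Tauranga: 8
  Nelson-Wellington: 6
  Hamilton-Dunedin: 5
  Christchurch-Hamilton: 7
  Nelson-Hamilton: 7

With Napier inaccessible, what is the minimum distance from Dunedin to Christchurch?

12

A few of the Dunedin→Christchurch routes:
Dunedin - Hamilton - Rotorua - Nelson - Christchurch: 5 + 2 + 9 + 3 = 19
Dunedin - Hamilton - Nelson - Christchurch: 5 + 7 + 3 = 15
Dunedin - Hamilton - Wellington - Nelson - Christchurch: 5 + 3 + 6 + 3 = 17
Dunedin - Tauranga - Nelson - Christchurch: 8 + 4 + 3 = 15
Dunedin - Queenstown - Nelson - Christchurch: 6 + 8 + 3 = 17
Dunedin - Hamilton - Christchurch: 5 + 7 = 12
Shortest: 12 mi.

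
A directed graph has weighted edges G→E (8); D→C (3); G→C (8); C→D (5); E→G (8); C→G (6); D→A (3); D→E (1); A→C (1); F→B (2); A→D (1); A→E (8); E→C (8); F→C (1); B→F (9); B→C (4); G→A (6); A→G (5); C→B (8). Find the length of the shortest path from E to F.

Routes from E to F:
E → G → A → D → C → B → F: 8 + 6 + 1 + 3 + 8 + 9 = 35
E → G → C → B → F: 8 + 8 + 8 + 9 = 33
E → C → B → F: 8 + 8 + 9 = 25
E → G → A → C → B → F: 8 + 6 + 1 + 8 + 9 = 32
Shortest: 25.

25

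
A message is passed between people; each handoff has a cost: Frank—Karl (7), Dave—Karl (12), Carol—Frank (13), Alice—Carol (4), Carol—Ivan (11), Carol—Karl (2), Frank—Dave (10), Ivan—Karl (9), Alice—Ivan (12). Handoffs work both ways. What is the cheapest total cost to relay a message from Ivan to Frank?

16

Comparing a few candidate routes:
Ivan → Carol → Frank: 11 + 13 = 24
Ivan → Karl → Frank: 9 + 7 = 16
Ivan → Carol → Karl → Frank: 11 + 2 + 7 = 20
The minimum is 16.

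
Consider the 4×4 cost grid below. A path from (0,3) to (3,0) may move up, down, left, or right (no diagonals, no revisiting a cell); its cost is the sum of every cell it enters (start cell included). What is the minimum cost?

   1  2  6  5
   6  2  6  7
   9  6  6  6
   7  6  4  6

One optimal route is r0c3 -> r0c2 -> r0c1 -> r1c1 -> r2c1 -> r3c1 -> r3c0.
Its cost is 5 + 6 + 2 + 2 + 6 + 6 + 7 = 34.

34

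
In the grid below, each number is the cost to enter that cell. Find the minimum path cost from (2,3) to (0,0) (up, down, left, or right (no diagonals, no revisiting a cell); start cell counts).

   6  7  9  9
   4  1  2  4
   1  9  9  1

Take [2,3] → [1,3] → [1,2] → [1,1] → [1,0] → [0,0] for a total of 1 + 4 + 2 + 1 + 4 + 6 = 18.

18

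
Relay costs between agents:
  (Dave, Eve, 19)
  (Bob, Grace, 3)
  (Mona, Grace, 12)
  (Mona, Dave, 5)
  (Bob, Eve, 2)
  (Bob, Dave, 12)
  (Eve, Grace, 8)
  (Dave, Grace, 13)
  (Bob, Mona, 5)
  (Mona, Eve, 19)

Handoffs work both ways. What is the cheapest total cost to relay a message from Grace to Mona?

Comparing a few candidate routes:
Grace → Eve → Bob → Mona: 8 + 2 + 5 = 15
Grace → Mona: 12
Grace → Bob → Mona: 3 + 5 = 8
The minimum is 8.

8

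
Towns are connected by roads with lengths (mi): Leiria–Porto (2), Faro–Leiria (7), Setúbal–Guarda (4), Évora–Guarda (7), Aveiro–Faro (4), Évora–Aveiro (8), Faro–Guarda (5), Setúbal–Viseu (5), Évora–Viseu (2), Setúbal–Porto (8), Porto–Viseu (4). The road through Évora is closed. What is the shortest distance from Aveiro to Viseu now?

17

Candidate routes:
Aveiro - Faro - Leiria - Porto - Viseu: 4 + 7 + 2 + 4 = 17
Aveiro - Faro - Guarda - Setúbal - Porto - Viseu: 4 + 5 + 4 + 8 + 4 = 25
Aveiro - Faro - Leiria - Porto - Setúbal - Viseu: 4 + 7 + 2 + 8 + 5 = 26
Aveiro - Faro - Guarda - Setúbal - Viseu: 4 + 5 + 4 + 5 = 18
The minimum is 17 mi.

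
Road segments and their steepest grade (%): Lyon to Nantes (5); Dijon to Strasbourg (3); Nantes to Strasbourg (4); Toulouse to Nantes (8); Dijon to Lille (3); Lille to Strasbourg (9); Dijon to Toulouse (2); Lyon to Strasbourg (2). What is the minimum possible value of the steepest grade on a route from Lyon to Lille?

3

Comparing a few candidate routes:
Lyon → Nantes → Strasbourg → Lille: max(5, 4, 9) = 9
Lyon → Strasbourg → Nantes → Toulouse → Dijon → Lille: max(2, 4, 8, 2, 3) = 8
Lyon → Nantes → Toulouse → Dijon → Strasbourg → Lille: max(5, 8, 2, 3, 9) = 9
Lyon → Strasbourg → Dijon → Lille: max(2, 3, 3) = 3
Lyon → Nantes → Strasbourg → Dijon → Lille: max(5, 4, 3, 3) = 5
Lyon → Nantes → Toulouse → Dijon → Lille: max(5, 8, 2, 3) = 8
The minimum achievable maximum is 3%.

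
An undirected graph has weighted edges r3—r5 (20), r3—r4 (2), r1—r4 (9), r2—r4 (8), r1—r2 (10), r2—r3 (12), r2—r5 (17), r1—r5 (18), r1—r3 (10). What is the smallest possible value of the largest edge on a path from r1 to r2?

9

Comparing a few candidate routes:
r1 - r4 - r2: max(9, 8) = 9
r1 - r2: max(10) = 10
r1 - r3 - r4 - r2: max(10, 2, 8) = 10
r1 - r5 - r2: max(18, 17) = 18
r1 - r3 - r2: max(10, 12) = 12
r1 - r4 - r3 - r2: max(9, 2, 12) = 12
The minimum achievable maximum is 9.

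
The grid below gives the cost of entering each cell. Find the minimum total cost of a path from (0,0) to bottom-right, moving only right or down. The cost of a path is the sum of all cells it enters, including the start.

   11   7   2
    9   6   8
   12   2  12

38

Best path: r0c0 → r0c1 → r1c1 → r2c1 → r2c2
Cost: 11 + 7 + 6 + 2 + 12 = 38
For comparison, the top-then-right route costs 40.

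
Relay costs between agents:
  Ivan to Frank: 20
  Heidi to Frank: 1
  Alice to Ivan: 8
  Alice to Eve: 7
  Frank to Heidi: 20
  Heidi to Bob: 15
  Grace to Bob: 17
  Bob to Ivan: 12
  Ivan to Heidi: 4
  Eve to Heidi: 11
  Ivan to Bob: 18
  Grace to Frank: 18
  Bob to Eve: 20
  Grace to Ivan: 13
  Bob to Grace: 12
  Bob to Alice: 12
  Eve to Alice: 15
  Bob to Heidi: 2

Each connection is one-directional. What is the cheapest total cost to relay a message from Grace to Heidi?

Some routes from Grace to Heidi:
Grace - Bob - Heidi: 17 + 2 = 19
Grace - Ivan - Heidi: 13 + 4 = 17
Grace - Ivan - Bob - Heidi: 13 + 18 + 2 = 33
Shortest: 17.

17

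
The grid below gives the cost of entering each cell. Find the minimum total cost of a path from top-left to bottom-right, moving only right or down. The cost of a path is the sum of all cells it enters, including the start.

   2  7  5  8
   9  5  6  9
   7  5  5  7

31

One optimal route is (0,0)→(0,1)→(1,1)→(2,1)→(2,2)→(2,3).
Its cost is 2 + 7 + 5 + 5 + 5 + 7 = 31.
For comparison, the top-then-right route costs 38.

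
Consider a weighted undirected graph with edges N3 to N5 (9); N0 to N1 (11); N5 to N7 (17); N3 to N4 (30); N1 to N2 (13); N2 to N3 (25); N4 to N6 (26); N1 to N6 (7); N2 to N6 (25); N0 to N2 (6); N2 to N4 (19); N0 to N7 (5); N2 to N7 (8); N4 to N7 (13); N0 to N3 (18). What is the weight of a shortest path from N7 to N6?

Some routes from N7 to N6:
N7 -> N0 -> N2 -> N1 -> N6: 5 + 6 + 13 + 7 = 31
N7 -> N2 -> N1 -> N6: 8 + 13 + 7 = 28
N7 -> N0 -> N1 -> N6: 5 + 11 + 7 = 23
N7 -> N2 -> N0 -> N1 -> N6: 8 + 6 + 11 + 7 = 32
N7 -> N2 -> N6: 8 + 25 = 33
The minimum is 23.

23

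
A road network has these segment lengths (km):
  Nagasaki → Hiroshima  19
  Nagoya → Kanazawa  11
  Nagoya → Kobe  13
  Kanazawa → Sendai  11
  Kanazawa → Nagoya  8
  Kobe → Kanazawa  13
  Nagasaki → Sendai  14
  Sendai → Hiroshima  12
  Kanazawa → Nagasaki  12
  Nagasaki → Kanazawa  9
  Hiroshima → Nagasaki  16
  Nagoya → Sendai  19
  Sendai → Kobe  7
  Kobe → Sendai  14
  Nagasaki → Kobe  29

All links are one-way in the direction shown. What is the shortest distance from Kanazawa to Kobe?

Checking several routes:
Kanazawa -> Nagoya -> Kobe: 8 + 13 = 21
Kanazawa -> Sendai -> Kobe: 11 + 7 = 18
Kanazawa -> Nagoya -> Sendai -> Kobe: 8 + 19 + 7 = 34
Kanazawa -> Nagasaki -> Sendai -> Kobe: 12 + 14 + 7 = 33
Kanazawa -> Nagasaki -> Kobe: 12 + 29 = 41
Best route has total 18 km.

18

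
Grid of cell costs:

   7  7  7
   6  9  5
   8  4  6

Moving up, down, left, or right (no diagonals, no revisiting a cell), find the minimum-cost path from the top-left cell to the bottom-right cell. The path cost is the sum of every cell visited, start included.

31

One optimal route is (0,0) (1,0) (2,0) (2,1) (2,2).
Its cost is 7 + 6 + 8 + 4 + 6 = 31.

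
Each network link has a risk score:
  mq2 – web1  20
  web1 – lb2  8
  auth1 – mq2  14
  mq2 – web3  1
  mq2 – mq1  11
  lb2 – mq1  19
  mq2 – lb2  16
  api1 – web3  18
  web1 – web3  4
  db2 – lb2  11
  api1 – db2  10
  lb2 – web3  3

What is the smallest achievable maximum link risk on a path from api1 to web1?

11

Comparing a few candidate routes:
api1 → db2 → lb2 → web3 → web1: max(10, 11, 3, 4) = 11
api1 → web3 → lb2 → web1: max(18, 3, 8) = 18
api1 → web3 → web1: max(18, 4) = 18
api1 → db2 → lb2 → web1: max(10, 11, 8) = 11
api1 → db2 → lb2 → mq2 → web3 → web1: max(10, 11, 16, 1, 4) = 16
The minimum achievable maximum is 11.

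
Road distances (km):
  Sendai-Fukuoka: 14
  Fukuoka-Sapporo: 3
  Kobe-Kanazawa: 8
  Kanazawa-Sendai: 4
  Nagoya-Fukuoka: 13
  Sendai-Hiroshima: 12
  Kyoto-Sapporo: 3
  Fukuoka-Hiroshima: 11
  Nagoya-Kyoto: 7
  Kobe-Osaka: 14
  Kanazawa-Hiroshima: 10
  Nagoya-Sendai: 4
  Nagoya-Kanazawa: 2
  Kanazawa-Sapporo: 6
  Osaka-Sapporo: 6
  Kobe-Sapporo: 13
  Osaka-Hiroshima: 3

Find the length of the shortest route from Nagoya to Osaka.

14

Comparing a few candidate routes:
Nagoya -> Kanazawa -> Sapporo -> Osaka: 2 + 6 + 6 = 14
Nagoya -> Kanazawa -> Hiroshima -> Osaka: 2 + 10 + 3 = 15
Nagoya -> Kyoto -> Sapporo -> Osaka: 7 + 3 + 6 = 16
Shortest: 14 km.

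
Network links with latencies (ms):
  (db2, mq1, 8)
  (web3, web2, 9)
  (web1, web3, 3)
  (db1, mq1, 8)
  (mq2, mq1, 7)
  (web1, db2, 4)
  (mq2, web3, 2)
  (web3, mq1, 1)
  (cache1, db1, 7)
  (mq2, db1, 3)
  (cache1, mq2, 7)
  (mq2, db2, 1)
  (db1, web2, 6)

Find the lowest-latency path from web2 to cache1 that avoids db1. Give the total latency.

18

Candidate routes:
web2 → web3 → mq1 → db2 → mq2 → cache1: 9 + 1 + 8 + 1 + 7 = 26
web2 → web3 → mq2 → cache1: 9 + 2 + 7 = 18
web2 → web3 → web1 → db2 → mq2 → cache1: 9 + 3 + 4 + 1 + 7 = 24
web2 → web3 → web1 → db2 → mq1 → mq2 → cache1: 9 + 3 + 4 + 8 + 7 + 7 = 38
web2 → web3 → mq1 → mq2 → cache1: 9 + 1 + 7 + 7 = 24
Shortest: 18 ms.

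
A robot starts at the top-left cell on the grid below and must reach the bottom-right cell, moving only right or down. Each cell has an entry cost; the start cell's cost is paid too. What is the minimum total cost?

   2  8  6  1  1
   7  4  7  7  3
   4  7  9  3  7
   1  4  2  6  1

27

Best path: r0c0 → r1c0 → r2c0 → r3c0 → r3c1 → r3c2 → r3c3 → r3c4
Cost: 2 + 7 + 4 + 1 + 4 + 2 + 6 + 1 = 27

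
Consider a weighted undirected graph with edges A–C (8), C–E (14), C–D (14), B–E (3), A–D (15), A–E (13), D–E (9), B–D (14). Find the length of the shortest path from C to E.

14

Comparing a few candidate routes:
C→A→E: 8 + 13 = 21
C→D→B→E: 14 + 14 + 3 = 31
C→D→E: 14 + 9 = 23
C→E: 14
C→A→D→E: 8 + 15 + 9 = 32
Shortest: 14.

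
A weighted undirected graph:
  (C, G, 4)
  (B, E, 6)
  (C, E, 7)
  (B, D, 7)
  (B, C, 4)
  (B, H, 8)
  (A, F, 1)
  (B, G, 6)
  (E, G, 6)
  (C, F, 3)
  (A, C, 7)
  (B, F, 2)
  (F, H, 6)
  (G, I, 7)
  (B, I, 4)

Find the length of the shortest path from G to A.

Some routes from G to A:
G → C → A: 4 + 7 = 11
G → C → F → A: 4 + 3 + 1 = 8
G → B → C → F → A: 6 + 4 + 3 + 1 = 14
G → C → B → F → A: 4 + 4 + 2 + 1 = 11
G → I → B → F → A: 7 + 4 + 2 + 1 = 14
G → B → F → A: 6 + 2 + 1 = 9
Best route has total 8.

8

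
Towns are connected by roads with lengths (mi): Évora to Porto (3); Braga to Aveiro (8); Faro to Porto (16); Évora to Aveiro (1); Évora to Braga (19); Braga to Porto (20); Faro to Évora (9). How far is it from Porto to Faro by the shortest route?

12

Checking several routes:
Porto - Faro: 16
Porto - Évora - Faro: 3 + 9 = 12
Porto - Braga - Aveiro - Évora - Faro: 20 + 8 + 1 + 9 = 38
The minimum is 12 mi.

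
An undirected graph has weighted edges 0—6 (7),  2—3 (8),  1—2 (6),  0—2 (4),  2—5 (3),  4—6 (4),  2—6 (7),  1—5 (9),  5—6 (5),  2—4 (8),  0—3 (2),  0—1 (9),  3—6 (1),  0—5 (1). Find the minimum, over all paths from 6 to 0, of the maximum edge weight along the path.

2

Some routes from 6 to 0:
6 → 5 → 0: max(5, 1) = 5
6 → 5 → 2 → 0: max(5, 3, 4) = 5
6 → 0: max(7) = 7
6 → 3 → 0: max(1, 2) = 2
The minimum achievable maximum is 2.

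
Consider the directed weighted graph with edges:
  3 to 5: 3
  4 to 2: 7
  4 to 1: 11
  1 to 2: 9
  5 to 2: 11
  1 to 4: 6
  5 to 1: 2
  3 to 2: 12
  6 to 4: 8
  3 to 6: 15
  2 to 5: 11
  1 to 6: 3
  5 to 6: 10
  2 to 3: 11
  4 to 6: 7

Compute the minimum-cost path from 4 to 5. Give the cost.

18

Candidate routes:
4-2-3-5: 7 + 11 + 3 = 21
4-2-5: 7 + 11 = 18
4-1-2-5: 11 + 9 + 11 = 31
4-1-2-3-5: 11 + 9 + 11 + 3 = 34
The minimum is 18.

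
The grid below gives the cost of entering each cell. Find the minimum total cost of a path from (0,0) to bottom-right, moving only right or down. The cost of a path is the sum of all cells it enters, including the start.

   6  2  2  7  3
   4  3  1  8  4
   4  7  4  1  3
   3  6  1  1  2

19

Cheapest: [0,0] [0,1] [0,2] [1,2] [2,2] [2,3] [3,3] [3,4]
  6 + 2 + 2 + 1 + 4 + 1 + 1 + 2 = 19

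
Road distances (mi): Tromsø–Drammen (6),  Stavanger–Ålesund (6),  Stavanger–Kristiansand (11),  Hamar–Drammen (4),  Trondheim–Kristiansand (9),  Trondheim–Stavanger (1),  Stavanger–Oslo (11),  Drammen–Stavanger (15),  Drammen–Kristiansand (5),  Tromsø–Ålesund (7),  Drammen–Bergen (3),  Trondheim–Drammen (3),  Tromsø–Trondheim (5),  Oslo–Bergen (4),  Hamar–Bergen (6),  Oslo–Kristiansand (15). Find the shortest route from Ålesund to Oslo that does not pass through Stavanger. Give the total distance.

20

Checking several routes:
Ålesund - Tromsø - Drammen - Hamar - Bergen - Oslo: 7 + 6 + 4 + 6 + 4 = 27
Ålesund - Tromsø - Drammen - Bergen - Oslo: 7 + 6 + 3 + 4 = 20
Ålesund - Tromsø - Trondheim - Drammen - Bergen - Oslo: 7 + 5 + 3 + 3 + 4 = 22
The minimum is 20 mi.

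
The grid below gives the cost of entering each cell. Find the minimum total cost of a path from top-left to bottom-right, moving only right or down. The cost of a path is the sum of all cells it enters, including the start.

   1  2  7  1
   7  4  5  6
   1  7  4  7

Path (0,0) → (0,1) → (1,1) → (1,2) → (2,2) → (2,3): 1 + 2 + 4 + 5 + 4 + 7 = 23.
(Top row then right column would cost 24.)

23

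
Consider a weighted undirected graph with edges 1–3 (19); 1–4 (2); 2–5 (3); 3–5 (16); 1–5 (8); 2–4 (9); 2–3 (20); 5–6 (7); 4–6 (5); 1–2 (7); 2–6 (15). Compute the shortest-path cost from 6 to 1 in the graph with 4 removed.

15

Comparing a few candidate routes:
6→5→2→1: 7 + 3 + 7 = 17
6→5→1: 7 + 8 = 15
6→2→1: 15 + 7 = 22
Best route has total 15.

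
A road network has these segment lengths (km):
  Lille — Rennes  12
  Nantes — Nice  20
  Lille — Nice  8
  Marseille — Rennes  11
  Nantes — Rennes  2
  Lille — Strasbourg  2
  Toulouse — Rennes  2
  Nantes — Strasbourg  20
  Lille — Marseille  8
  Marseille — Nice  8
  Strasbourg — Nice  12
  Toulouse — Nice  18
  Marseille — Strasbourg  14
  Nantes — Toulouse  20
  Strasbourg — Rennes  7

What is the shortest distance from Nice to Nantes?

19

Some routes from Nice to Nantes:
Nice - Marseille - Rennes - Nantes: 8 + 11 + 2 = 21
Nice - Lille - Strasbourg - Rennes - Nantes: 8 + 2 + 7 + 2 = 19
Nice - Lille - Rennes - Nantes: 8 + 12 + 2 = 22
Nice - Toulouse - Rennes - Nantes: 18 + 2 + 2 = 22
Nice - Nantes: 20
Nice - Strasbourg - Rennes - Nantes: 12 + 7 + 2 = 21
Shortest: 19 km.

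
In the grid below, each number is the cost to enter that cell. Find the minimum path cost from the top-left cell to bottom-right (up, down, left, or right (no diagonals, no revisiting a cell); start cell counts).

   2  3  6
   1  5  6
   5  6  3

Take r0c0→r1c0→r1c1→r1c2→r2c2 for a total of 2 + 1 + 5 + 6 + 3 = 17.

17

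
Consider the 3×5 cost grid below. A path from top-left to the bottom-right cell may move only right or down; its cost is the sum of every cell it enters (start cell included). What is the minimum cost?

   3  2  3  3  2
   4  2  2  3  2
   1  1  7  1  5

18

One optimal route is r0c0→r0c1→r1c1→r1c2→r1c3→r2c3→r2c4.
Its cost is 3 + 2 + 2 + 2 + 3 + 1 + 5 = 18.
(Top row then right column would cost 20.)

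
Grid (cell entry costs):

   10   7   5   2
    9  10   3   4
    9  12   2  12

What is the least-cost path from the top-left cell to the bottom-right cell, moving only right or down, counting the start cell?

39

Best path: r0c0→r0c1→r0c2→r1c2→r2c2→r2c3
Cost: 10 + 7 + 5 + 3 + 2 + 12 = 39
For comparison, the top-then-right route costs 40.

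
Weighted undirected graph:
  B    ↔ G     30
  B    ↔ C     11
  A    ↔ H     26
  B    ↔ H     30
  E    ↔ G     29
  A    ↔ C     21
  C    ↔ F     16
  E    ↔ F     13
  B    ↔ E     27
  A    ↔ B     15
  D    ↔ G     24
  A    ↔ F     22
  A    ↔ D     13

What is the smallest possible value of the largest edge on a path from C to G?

24

Some routes from C to G:
C -> A -> D -> G: max(21, 13, 24) = 24
C -> F -> E -> B -> A -> D -> G: max(16, 13, 27, 15, 13, 24) = 27
C -> B -> E -> F -> A -> D -> G: max(11, 27, 13, 22, 13, 24) = 27
C -> B -> A -> D -> G: max(11, 15, 13, 24) = 24
C -> F -> A -> D -> G: max(16, 22, 13, 24) = 24
Best route has worst link 24.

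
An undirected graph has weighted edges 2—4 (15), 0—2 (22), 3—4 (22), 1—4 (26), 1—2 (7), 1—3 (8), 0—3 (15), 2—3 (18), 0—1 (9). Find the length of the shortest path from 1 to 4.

Checking several routes:
1 -> 2 -> 4: 7 + 15 = 22
1 -> 3 -> 4: 8 + 22 = 30
1 -> 4: 26
Best route has total 22.

22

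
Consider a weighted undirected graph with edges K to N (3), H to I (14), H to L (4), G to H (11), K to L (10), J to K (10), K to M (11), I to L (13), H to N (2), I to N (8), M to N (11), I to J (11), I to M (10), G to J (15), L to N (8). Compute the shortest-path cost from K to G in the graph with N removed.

Comparing a few candidate routes:
K - J - I - H - G: 10 + 11 + 14 + 11 = 46
K - M - I - J - G: 11 + 10 + 11 + 15 = 47
K - L - H - G: 10 + 4 + 11 = 25
K - M - I - H - G: 11 + 10 + 14 + 11 = 46
K - J - G: 10 + 15 = 25
The minimum is 25.

25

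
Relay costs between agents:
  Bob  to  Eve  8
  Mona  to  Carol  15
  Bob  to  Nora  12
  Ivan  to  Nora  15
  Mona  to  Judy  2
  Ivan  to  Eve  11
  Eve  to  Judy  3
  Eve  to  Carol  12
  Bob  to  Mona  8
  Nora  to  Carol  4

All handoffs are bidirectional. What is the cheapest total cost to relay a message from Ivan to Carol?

19

A few of the Ivan→Carol routes:
Ivan -> Eve -> Judy -> Mona -> Carol: 11 + 3 + 2 + 15 = 31
Ivan -> Eve -> Carol: 11 + 12 = 23
Ivan -> Eve -> Bob -> Nora -> Carol: 11 + 8 + 12 + 4 = 35
Ivan -> Eve -> Bob -> Mona -> Carol: 11 + 8 + 8 + 15 = 42
Ivan -> Nora -> Carol: 15 + 4 = 19
Ivan -> Eve -> Judy -> Mona -> Bob -> Nora -> Carol: 11 + 3 + 2 + 8 + 12 + 4 = 40
Best route has total 19.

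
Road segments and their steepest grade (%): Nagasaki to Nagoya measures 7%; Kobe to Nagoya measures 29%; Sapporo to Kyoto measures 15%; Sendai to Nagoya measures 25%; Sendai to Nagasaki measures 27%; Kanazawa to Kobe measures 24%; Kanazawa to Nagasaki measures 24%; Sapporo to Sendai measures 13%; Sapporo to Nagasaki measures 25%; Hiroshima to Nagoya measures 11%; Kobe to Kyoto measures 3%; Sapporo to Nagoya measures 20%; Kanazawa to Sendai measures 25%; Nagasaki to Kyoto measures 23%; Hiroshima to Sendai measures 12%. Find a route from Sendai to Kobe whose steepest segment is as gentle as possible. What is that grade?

15

Some routes from Sendai to Kobe:
Sendai→Hiroshima→Nagoya→Sapporo→Kyoto→Nagasaki→Kanazawa→Kobe: max(12, 11, 20, 15, 23, 24, 24) = 24
Sendai→Hiroshima→Nagoya→Sapporo→Kyoto→Kobe: max(12, 11, 20, 15, 3) = 20
Sendai→Sapporo→Kyoto→Kobe: max(13, 15, 3) = 15
Sendai→Hiroshima→Nagoya→Nagasaki→Kyoto→Kobe: max(12, 11, 7, 23, 3) = 23
Sendai→Sapporo→Nagoya→Nagasaki→Kyoto→Kobe: max(13, 20, 7, 23, 3) = 23
Best route has worst link 15%.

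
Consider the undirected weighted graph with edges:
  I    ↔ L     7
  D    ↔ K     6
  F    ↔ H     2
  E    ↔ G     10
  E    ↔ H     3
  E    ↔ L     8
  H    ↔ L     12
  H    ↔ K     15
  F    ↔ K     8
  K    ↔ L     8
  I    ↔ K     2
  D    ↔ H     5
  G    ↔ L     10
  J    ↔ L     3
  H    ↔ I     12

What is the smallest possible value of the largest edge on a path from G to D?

10

Some routes from G to D:
G→E→H→F→K→D: max(10, 3, 2, 8, 6) = 10
G→E→L→I→K→F→H→D: max(10, 8, 7, 2, 8, 2, 5) = 10
G→E→H→D: max(10, 3, 5) = 10
Best route has worst link 10.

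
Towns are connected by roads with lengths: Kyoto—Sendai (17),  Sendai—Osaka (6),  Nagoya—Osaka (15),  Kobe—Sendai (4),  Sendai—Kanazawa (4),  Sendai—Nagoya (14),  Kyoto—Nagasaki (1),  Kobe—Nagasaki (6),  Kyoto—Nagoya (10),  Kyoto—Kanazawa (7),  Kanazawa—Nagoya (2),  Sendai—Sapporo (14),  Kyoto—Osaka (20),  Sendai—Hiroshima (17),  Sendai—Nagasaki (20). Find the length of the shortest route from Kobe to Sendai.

A few of the Kobe→Sendai routes:
Kobe - Nagasaki - Kyoto - Kanazawa - Sendai: 6 + 1 + 7 + 4 = 18
Kobe - Nagasaki - Sendai: 6 + 20 = 26
Kobe - Nagasaki - Kyoto - Nagoya - Kanazawa - Sendai: 6 + 1 + 10 + 2 + 4 = 23
Kobe - Nagasaki - Kyoto - Sendai: 6 + 1 + 17 = 24
Kobe - Nagasaki - Kyoto - Kanazawa - Nagoya - Sendai: 6 + 1 + 7 + 2 + 14 = 30
Kobe - Sendai: 4
Best route has total 4.

4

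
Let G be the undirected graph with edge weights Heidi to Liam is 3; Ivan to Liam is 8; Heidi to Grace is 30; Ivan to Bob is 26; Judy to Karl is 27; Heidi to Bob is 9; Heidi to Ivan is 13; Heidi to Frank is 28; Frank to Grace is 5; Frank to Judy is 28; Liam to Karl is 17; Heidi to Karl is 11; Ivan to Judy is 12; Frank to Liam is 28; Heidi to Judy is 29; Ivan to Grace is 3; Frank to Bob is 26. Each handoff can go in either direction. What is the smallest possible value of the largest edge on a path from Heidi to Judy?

12

Comparing a few candidate routes:
Heidi -> Liam -> Ivan -> Judy: max(3, 8, 12) = 12
Heidi -> Ivan -> Judy: max(13, 12) = 13
Heidi -> Bob -> Frank -> Grace -> Ivan -> Liam -> Karl -> Judy: max(9, 26, 5, 3, 8, 17, 27) = 27
Heidi -> Karl -> Liam -> Ivan -> Judy: max(11, 17, 8, 12) = 17
Heidi -> Bob -> Frank -> Grace -> Ivan -> Judy: max(9, 26, 5, 3, 12) = 26
Heidi -> Bob -> Ivan -> Judy: max(9, 26, 12) = 26
Smallest bottleneck: 12.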